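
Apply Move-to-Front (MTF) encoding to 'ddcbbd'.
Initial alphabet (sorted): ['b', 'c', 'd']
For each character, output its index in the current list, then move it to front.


MTF encoding:
'd': index 2 in ['b', 'c', 'd'] -> ['d', 'b', 'c']
'd': index 0 in ['d', 'b', 'c'] -> ['d', 'b', 'c']
'c': index 2 in ['d', 'b', 'c'] -> ['c', 'd', 'b']
'b': index 2 in ['c', 'd', 'b'] -> ['b', 'c', 'd']
'b': index 0 in ['b', 'c', 'd'] -> ['b', 'c', 'd']
'd': index 2 in ['b', 'c', 'd'] -> ['d', 'b', 'c']


Output: [2, 0, 2, 2, 0, 2]


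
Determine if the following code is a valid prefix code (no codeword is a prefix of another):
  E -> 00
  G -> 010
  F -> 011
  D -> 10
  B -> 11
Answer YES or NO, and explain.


Checking each pair (does one codeword prefix another?):
  E='00' vs G='010': no prefix
  E='00' vs F='011': no prefix
  E='00' vs D='10': no prefix
  E='00' vs B='11': no prefix
  G='010' vs E='00': no prefix
  G='010' vs F='011': no prefix
  G='010' vs D='10': no prefix
  G='010' vs B='11': no prefix
  F='011' vs E='00': no prefix
  F='011' vs G='010': no prefix
  F='011' vs D='10': no prefix
  F='011' vs B='11': no prefix
  D='10' vs E='00': no prefix
  D='10' vs G='010': no prefix
  D='10' vs F='011': no prefix
  D='10' vs B='11': no prefix
  B='11' vs E='00': no prefix
  B='11' vs G='010': no prefix
  B='11' vs F='011': no prefix
  B='11' vs D='10': no prefix
No violation found over all pairs.

YES -- this is a valid prefix code. No codeword is a prefix of any other codeword.


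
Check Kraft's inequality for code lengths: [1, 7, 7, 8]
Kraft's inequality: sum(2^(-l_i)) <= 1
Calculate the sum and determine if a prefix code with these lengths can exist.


Sum = 2^(-1) + 2^(-7) + 2^(-7) + 2^(-8)
    = 0.5 + 0.0078125 + 0.0078125 + 0.00390625
    = 133/256 = 0.51953125
Since 0.51953125 <= 1, Kraft's inequality IS satisfied.
A prefix code with these lengths CAN exist.

Kraft sum = 0.51953125. Satisfied.


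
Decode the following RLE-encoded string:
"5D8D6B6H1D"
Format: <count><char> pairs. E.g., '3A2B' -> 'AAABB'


Expanding each <count><char> pair:
  5D -> 'DDDDD'
  8D -> 'DDDDDDDD'
  6B -> 'BBBBBB'
  6H -> 'HHHHHH'
  1D -> 'D'

Decoded = DDDDDDDDDDDDDBBBBBBHHHHHHD


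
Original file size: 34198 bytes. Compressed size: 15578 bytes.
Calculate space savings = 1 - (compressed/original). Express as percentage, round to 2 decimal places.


ratio = compressed/original = 15578/34198 = 0.455524
savings = 1 - ratio = 1 - 0.455524 = 0.544476
as a percentage: 0.544476 * 100 = 54.45%

Space savings = 1 - 15578/34198 = 54.45%


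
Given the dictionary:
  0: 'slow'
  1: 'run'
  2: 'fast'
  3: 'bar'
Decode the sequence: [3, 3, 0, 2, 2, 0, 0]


Look up each index in the dictionary:
  3 -> 'bar'
  3 -> 'bar'
  0 -> 'slow'
  2 -> 'fast'
  2 -> 'fast'
  0 -> 'slow'
  0 -> 'slow'

Decoded: "bar bar slow fast fast slow slow"


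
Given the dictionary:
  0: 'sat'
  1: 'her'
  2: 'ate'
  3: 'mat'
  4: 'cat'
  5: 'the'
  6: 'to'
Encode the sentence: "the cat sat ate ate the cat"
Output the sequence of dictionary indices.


Look up each word in the dictionary:
  'the' -> 5
  'cat' -> 4
  'sat' -> 0
  'ate' -> 2
  'ate' -> 2
  'the' -> 5
  'cat' -> 4

Encoded: [5, 4, 0, 2, 2, 5, 4]


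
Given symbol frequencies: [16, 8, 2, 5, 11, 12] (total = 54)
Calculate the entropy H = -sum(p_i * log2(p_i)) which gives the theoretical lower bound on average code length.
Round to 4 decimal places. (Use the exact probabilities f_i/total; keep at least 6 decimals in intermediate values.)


Per-symbol terms -p_i * log2(p_i) with p_i = f_i/54:
  p = 16/54 = 0.296296: log2(p) = -1.754888, -p*log2(p) = 0.519967
  p = 8/54 = 0.148148: log2(p) = -2.754888, -p*log2(p) = 0.408131
  p = 2/54 = 0.037037: log2(p) = -4.754888, -p*log2(p) = 0.176107
  p = 5/54 = 0.092593: log2(p) = -3.432959, -p*log2(p) = 0.317867
  p = 11/54 = 0.203704: log2(p) = -2.295456, -p*log2(p) = 0.467593
  p = 12/54 = 0.222222: log2(p) = -2.169925, -p*log2(p) = 0.482206
H = 0.519967 + 0.408131 + 0.176107 + 0.317867 + 0.467593 + 0.482206 = 2.371871

H = 2.3719 bits/symbol


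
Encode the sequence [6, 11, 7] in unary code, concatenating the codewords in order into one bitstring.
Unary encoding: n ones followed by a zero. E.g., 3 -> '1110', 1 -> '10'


Encode each number as n ones followed by a terminating 0:
  6 -> 1111110 (7 bits)
  11 -> 111111111110 (12 bits)
  7 -> 11111110 (8 bits)
Total length = 7 + 12 + 8 = 27 bits.

Unary([6, 11, 7]) = 111111011111111111011111110 (27 bits)


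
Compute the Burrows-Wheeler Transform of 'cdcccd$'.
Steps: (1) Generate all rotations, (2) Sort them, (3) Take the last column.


Rotations (sorted):
  0: $cdcccd -> last char: d
  1: cccd$cd -> last char: d
  2: ccd$cdc -> last char: c
  3: cd$cdcc -> last char: c
  4: cdcccd$ -> last char: $
  5: d$cdccc -> last char: c
  6: dcccd$c -> last char: c


BWT = ddcc$cc


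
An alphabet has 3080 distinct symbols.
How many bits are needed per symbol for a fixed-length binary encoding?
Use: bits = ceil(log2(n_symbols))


log2(3080) = 11.5887
Bracket: 2^11 = 2048 < 3080 <= 2^12 = 4096
So ceil(log2(3080)) = 12

bits = ceil(log2(3080)) = ceil(11.5887) = 12 bits


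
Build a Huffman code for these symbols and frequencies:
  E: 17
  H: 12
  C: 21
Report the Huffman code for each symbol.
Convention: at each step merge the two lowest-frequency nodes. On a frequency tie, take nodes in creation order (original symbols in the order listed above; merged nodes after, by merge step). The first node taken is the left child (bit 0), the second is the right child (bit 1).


Huffman tree construction:
Step 1: Merge H(12) + E(17) = 29
Step 2: Merge C(21) + (H+E)(29) = 50
Read each symbol's code off the tree from the root (left child = 0, right child = 1).

Codes:
  E: 11 (length 2)
  H: 10 (length 2)
  C: 0 (length 1)
Average code length: 79/50 = 1.5800 bits/symbol


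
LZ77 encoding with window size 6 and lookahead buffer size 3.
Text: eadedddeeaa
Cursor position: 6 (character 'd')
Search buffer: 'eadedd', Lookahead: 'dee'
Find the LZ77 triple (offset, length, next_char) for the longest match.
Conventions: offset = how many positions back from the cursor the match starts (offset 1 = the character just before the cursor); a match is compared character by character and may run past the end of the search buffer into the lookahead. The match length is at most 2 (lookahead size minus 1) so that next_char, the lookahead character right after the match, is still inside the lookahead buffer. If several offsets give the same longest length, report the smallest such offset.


Try each offset into the search buffer:
  offset=1 (pos 5, char 'd'): match length 1
  offset=2 (pos 4, char 'd'): match length 1
  offset=3 (pos 3, char 'e'): match length 0
  offset=4 (pos 2, char 'd'): match length 2
  offset=5 (pos 1, char 'a'): match length 0
  offset=6 (pos 0, char 'e'): match length 0
Longest match has length 2 at offset 4.
next_char = character at position 6 + 2 = 8 -> 'e'

Best match: offset=4, length=2 (matching 'de' starting at position 2)
LZ77 triple: (4, 2, 'e')


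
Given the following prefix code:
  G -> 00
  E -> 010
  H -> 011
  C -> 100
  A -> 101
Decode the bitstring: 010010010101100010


Decoding step by step:
Bits 010 -> E
Bits 010 -> E
Bits 010 -> E
Bits 101 -> A
Bits 100 -> C
Bits 010 -> E


Decoded message: EEEACE


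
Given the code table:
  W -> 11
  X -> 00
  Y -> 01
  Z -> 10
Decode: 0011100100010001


Decoding:
00 -> X
11 -> W
10 -> Z
01 -> Y
00 -> X
01 -> Y
00 -> X
01 -> Y


Result: XWZYXYXY


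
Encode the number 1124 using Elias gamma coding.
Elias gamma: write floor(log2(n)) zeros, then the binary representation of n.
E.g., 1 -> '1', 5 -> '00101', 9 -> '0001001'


num_bits = floor(log2(1124)) + 1 = 11
leading_zeros = num_bits - 1 = 10
binary(1124) = 10001100100

Elias gamma(1124) = '0000000000' + '10001100100' = 000000000010001100100 (21 bits)


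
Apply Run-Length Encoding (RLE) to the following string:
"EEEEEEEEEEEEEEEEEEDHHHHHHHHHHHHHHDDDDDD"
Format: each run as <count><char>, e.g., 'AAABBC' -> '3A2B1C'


Scanning runs left to right:
  i=0: run of 'E' x 18 -> '18E'
  i=18: run of 'D' x 1 -> '1D'
  i=19: run of 'H' x 14 -> '14H'
  i=33: run of 'D' x 6 -> '6D'

RLE = 18E1D14H6D


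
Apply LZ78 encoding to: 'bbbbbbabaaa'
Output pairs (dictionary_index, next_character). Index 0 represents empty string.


LZ78 encoding steps:
Dictionary: {0: ''}
Step 1: w='' (idx 0), next='b' -> output (0, 'b'), add 'b' as idx 1
Step 2: w='b' (idx 1), next='b' -> output (1, 'b'), add 'bb' as idx 2
Step 3: w='bb' (idx 2), next='b' -> output (2, 'b'), add 'bbb' as idx 3
Step 4: w='' (idx 0), next='a' -> output (0, 'a'), add 'a' as idx 4
Step 5: w='b' (idx 1), next='a' -> output (1, 'a'), add 'ba' as idx 5
Step 6: w='a' (idx 4), next='a' -> output (4, 'a'), add 'aa' as idx 6


Encoded: [(0, 'b'), (1, 'b'), (2, 'b'), (0, 'a'), (1, 'a'), (4, 'a')]


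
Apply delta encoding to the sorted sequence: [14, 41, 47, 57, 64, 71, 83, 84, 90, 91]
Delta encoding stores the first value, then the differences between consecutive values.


First value: 14
Deltas:
  41 - 14 = 27
  47 - 41 = 6
  57 - 47 = 10
  64 - 57 = 7
  71 - 64 = 7
  83 - 71 = 12
  84 - 83 = 1
  90 - 84 = 6
  91 - 90 = 1


Delta encoded: [14, 27, 6, 10, 7, 7, 12, 1, 6, 1]


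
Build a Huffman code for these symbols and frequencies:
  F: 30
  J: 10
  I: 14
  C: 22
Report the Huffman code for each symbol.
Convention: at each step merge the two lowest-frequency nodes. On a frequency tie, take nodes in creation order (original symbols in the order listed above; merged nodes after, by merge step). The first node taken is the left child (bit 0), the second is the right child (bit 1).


Huffman tree construction:
Step 1: Merge J(10) + I(14) = 24
Step 2: Merge C(22) + (J+I)(24) = 46
Step 3: Merge F(30) + (C+(J+I))(46) = 76
Read each symbol's code off the tree from the root (left child = 0, right child = 1).

Codes:
  F: 0 (length 1)
  J: 110 (length 3)
  I: 111 (length 3)
  C: 10 (length 2)
Average code length: 146/76 = 1.9211 bits/symbol


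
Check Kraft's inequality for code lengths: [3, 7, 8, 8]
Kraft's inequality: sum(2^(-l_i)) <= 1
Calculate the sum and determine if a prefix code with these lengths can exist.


Sum = 2^(-3) + 2^(-7) + 2^(-8) + 2^(-8)
    = 0.125 + 0.0078125 + 0.00390625 + 0.00390625
    = 36/256 = 0.140625
Since 0.140625 <= 1, Kraft's inequality IS satisfied.
A prefix code with these lengths CAN exist.

Kraft sum = 0.140625. Satisfied.


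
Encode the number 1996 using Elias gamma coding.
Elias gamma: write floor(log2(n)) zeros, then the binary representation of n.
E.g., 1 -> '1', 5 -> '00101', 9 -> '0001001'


num_bits = floor(log2(1996)) + 1 = 11
leading_zeros = num_bits - 1 = 10
binary(1996) = 11111001100

Elias gamma(1996) = '0000000000' + '11111001100' = 000000000011111001100 (21 bits)


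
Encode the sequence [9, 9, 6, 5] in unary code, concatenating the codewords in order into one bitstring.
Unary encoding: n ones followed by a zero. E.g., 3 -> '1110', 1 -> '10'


Encode each number as n ones followed by a terminating 0:
  9 -> 1111111110 (10 bits)
  9 -> 1111111110 (10 bits)
  6 -> 1111110 (7 bits)
  5 -> 111110 (6 bits)
Total length = 10 + 10 + 7 + 6 = 33 bits.

Unary([9, 9, 6, 5]) = 111111111011111111101111110111110 (33 bits)


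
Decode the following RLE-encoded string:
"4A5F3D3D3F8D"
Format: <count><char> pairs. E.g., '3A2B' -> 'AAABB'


Expanding each <count><char> pair:
  4A -> 'AAAA'
  5F -> 'FFFFF'
  3D -> 'DDD'
  3D -> 'DDD'
  3F -> 'FFF'
  8D -> 'DDDDDDDD'

Decoded = AAAAFFFFFDDDDDDFFFDDDDDDDD


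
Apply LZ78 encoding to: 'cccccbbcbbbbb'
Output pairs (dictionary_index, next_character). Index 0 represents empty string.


LZ78 encoding steps:
Dictionary: {0: ''}
Step 1: w='' (idx 0), next='c' -> output (0, 'c'), add 'c' as idx 1
Step 2: w='c' (idx 1), next='c' -> output (1, 'c'), add 'cc' as idx 2
Step 3: w='cc' (idx 2), next='b' -> output (2, 'b'), add 'ccb' as idx 3
Step 4: w='' (idx 0), next='b' -> output (0, 'b'), add 'b' as idx 4
Step 5: w='c' (idx 1), next='b' -> output (1, 'b'), add 'cb' as idx 5
Step 6: w='b' (idx 4), next='b' -> output (4, 'b'), add 'bb' as idx 6
Step 7: w='bb' (idx 6), end of input -> output (6, '')


Encoded: [(0, 'c'), (1, 'c'), (2, 'b'), (0, 'b'), (1, 'b'), (4, 'b'), (6, '')]


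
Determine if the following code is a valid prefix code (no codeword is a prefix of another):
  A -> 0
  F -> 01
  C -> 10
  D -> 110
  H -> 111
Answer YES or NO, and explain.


Checking each pair (does one codeword prefix another?):
  A='0' vs F='01': prefix -- VIOLATION

NO -- this is NOT a valid prefix code. A (0) is a prefix of F (01).


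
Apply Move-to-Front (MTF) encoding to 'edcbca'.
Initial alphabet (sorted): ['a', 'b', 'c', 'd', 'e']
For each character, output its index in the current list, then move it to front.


MTF encoding:
'e': index 4 in ['a', 'b', 'c', 'd', 'e'] -> ['e', 'a', 'b', 'c', 'd']
'd': index 4 in ['e', 'a', 'b', 'c', 'd'] -> ['d', 'e', 'a', 'b', 'c']
'c': index 4 in ['d', 'e', 'a', 'b', 'c'] -> ['c', 'd', 'e', 'a', 'b']
'b': index 4 in ['c', 'd', 'e', 'a', 'b'] -> ['b', 'c', 'd', 'e', 'a']
'c': index 1 in ['b', 'c', 'd', 'e', 'a'] -> ['c', 'b', 'd', 'e', 'a']
'a': index 4 in ['c', 'b', 'd', 'e', 'a'] -> ['a', 'c', 'b', 'd', 'e']


Output: [4, 4, 4, 4, 1, 4]


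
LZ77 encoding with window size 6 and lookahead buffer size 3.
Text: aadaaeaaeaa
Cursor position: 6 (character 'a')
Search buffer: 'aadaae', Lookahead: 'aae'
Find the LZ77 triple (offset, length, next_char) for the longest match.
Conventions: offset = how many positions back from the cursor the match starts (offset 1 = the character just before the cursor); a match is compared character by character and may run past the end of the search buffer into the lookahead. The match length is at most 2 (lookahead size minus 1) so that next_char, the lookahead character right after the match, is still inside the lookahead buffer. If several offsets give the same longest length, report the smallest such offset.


Try each offset into the search buffer:
  offset=1 (pos 5, char 'e'): match length 0
  offset=2 (pos 4, char 'a'): match length 1
  offset=3 (pos 3, char 'a'): match length 2
  offset=4 (pos 2, char 'd'): match length 0
  offset=5 (pos 1, char 'a'): match length 1
  offset=6 (pos 0, char 'a'): match length 2
Longest match has length 2, found at offsets 3, 6; take the smallest, offset 3.
next_char = character at position 6 + 2 = 8 -> 'e'

Best match: offset=3, length=2 (matching 'aa' starting at position 3)
LZ77 triple: (3, 2, 'e')


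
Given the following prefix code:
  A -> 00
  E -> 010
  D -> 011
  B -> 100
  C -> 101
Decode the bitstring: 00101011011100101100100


Decoding step by step:
Bits 00 -> A
Bits 101 -> C
Bits 011 -> D
Bits 011 -> D
Bits 100 -> B
Bits 101 -> C
Bits 100 -> B
Bits 100 -> B


Decoded message: ACDDBCBB


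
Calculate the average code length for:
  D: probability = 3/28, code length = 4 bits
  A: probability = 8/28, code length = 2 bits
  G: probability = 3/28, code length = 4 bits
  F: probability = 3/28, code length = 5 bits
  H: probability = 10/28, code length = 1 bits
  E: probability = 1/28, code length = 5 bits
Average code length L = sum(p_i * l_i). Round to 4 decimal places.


Weighted contributions p_i * l_i:
  D: (3/28) * 4 = 12/28
  A: (8/28) * 2 = 16/28
  G: (3/28) * 4 = 12/28
  F: (3/28) * 5 = 15/28
  H: (10/28) * 1 = 10/28
  E: (1/28) * 5 = 5/28
Sum = (12 + 16 + 12 + 15 + 10 + 5)/28 = 70/28

L = 70/28 = 2.5000 bits/symbol


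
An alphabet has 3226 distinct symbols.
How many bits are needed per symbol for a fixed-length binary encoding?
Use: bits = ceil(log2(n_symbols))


log2(3226) = 11.6555
Bracket: 2^11 = 2048 < 3226 <= 2^12 = 4096
So ceil(log2(3226)) = 12

bits = ceil(log2(3226)) = ceil(11.6555) = 12 bits


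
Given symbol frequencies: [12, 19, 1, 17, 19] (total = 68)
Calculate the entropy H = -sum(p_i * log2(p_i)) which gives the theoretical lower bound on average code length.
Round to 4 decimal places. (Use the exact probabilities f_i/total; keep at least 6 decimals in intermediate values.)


Per-symbol terms -p_i * log2(p_i) with p_i = f_i/68:
  p = 12/68 = 0.176471: log2(p) = -2.502500, -p*log2(p) = 0.441618
  p = 19/68 = 0.279412: log2(p) = -1.839535, -p*log2(p) = 0.513988
  p = 1/68 = 0.014706: log2(p) = -6.087463, -p*log2(p) = 0.089522
  p = 17/68 = 0.250000: log2(p) = -2.000000, -p*log2(p) = 0.500000
  p = 19/68 = 0.279412: log2(p) = -1.839535, -p*log2(p) = 0.513988
H = 0.441618 + 0.513988 + 0.089522 + 0.500000 + 0.513988 = 2.059116

H = 2.0591 bits/symbol


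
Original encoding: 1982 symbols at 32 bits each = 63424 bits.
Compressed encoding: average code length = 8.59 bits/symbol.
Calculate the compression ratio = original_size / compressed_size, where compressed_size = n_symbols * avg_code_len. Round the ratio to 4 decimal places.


original_size = n_symbols * orig_bits = 1982 * 32 = 63424 bits
compressed_size = n_symbols * avg_code_len = 1982 * 8.59 = 17025.38 bits
ratio = original_size / compressed_size = 63424 / 17025.38 = 3.7253

Compression ratio = 3.7253


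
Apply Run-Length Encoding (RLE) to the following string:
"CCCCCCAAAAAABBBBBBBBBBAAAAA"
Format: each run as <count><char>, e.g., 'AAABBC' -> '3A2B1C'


Scanning runs left to right:
  i=0: run of 'C' x 6 -> '6C'
  i=6: run of 'A' x 6 -> '6A'
  i=12: run of 'B' x 10 -> '10B'
  i=22: run of 'A' x 5 -> '5A'

RLE = 6C6A10B5A


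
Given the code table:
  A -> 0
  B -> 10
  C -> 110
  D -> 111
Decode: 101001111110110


Decoding:
10 -> B
10 -> B
0 -> A
111 -> D
111 -> D
0 -> A
110 -> C


Result: BBADDAC


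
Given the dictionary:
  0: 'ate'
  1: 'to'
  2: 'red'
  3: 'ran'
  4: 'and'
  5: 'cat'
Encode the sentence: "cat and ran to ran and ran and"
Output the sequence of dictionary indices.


Look up each word in the dictionary:
  'cat' -> 5
  'and' -> 4
  'ran' -> 3
  'to' -> 1
  'ran' -> 3
  'and' -> 4
  'ran' -> 3
  'and' -> 4

Encoded: [5, 4, 3, 1, 3, 4, 3, 4]


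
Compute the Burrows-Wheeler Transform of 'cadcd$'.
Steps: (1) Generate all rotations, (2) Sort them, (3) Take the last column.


Rotations (sorted):
  0: $cadcd -> last char: d
  1: adcd$c -> last char: c
  2: cadcd$ -> last char: $
  3: cd$cad -> last char: d
  4: d$cadc -> last char: c
  5: dcd$ca -> last char: a


BWT = dc$dca


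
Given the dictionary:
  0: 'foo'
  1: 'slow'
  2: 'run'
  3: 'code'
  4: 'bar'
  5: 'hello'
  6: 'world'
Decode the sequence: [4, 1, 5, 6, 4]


Look up each index in the dictionary:
  4 -> 'bar'
  1 -> 'slow'
  5 -> 'hello'
  6 -> 'world'
  4 -> 'bar'

Decoded: "bar slow hello world bar"


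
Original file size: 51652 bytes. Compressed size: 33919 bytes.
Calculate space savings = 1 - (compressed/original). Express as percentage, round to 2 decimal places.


ratio = compressed/original = 33919/51652 = 0.656683
savings = 1 - ratio = 1 - 0.656683 = 0.343317
as a percentage: 0.343317 * 100 = 34.33%

Space savings = 1 - 33919/51652 = 34.33%


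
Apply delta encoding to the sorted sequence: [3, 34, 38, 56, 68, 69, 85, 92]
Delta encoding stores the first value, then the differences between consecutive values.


First value: 3
Deltas:
  34 - 3 = 31
  38 - 34 = 4
  56 - 38 = 18
  68 - 56 = 12
  69 - 68 = 1
  85 - 69 = 16
  92 - 85 = 7


Delta encoded: [3, 31, 4, 18, 12, 1, 16, 7]


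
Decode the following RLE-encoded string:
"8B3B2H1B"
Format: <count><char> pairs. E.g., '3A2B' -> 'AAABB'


Expanding each <count><char> pair:
  8B -> 'BBBBBBBB'
  3B -> 'BBB'
  2H -> 'HH'
  1B -> 'B'

Decoded = BBBBBBBBBBBHHB


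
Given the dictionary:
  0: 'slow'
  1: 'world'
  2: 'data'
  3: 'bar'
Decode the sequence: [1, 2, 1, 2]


Look up each index in the dictionary:
  1 -> 'world'
  2 -> 'data'
  1 -> 'world'
  2 -> 'data'

Decoded: "world data world data"


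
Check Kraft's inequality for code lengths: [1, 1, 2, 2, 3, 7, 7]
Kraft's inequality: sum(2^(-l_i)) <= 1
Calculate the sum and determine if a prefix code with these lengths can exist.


Sum = 2^(-1) + 2^(-1) + 2^(-2) + 2^(-2) + 2^(-3) + 2^(-7) + 2^(-7)
    = 0.5 + 0.5 + 0.25 + 0.25 + 0.125 + 0.0078125 + 0.0078125
    = 210/128 = 1.640625
Since 1.640625 > 1, Kraft's inequality is NOT satisfied.
A prefix code with these lengths CANNOT exist.

Kraft sum = 1.640625. Not satisfied.


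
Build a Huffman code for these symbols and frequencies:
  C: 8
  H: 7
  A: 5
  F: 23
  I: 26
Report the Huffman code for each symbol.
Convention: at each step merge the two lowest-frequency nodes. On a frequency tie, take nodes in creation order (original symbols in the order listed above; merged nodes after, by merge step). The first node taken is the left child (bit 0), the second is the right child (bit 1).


Huffman tree construction:
Step 1: Merge A(5) + H(7) = 12
Step 2: Merge C(8) + (A+H)(12) = 20
Step 3: Merge (C+(A+H))(20) + F(23) = 43
Step 4: Merge I(26) + ((C+(A+H))+F)(43) = 69
Read each symbol's code off the tree from the root (left child = 0, right child = 1).

Codes:
  C: 100 (length 3)
  H: 1011 (length 4)
  A: 1010 (length 4)
  F: 11 (length 2)
  I: 0 (length 1)
Average code length: 144/69 = 2.0870 bits/symbol


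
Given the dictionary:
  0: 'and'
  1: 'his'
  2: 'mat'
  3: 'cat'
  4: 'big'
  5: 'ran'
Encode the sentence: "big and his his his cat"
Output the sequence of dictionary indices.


Look up each word in the dictionary:
  'big' -> 4
  'and' -> 0
  'his' -> 1
  'his' -> 1
  'his' -> 1
  'cat' -> 3

Encoded: [4, 0, 1, 1, 1, 3]


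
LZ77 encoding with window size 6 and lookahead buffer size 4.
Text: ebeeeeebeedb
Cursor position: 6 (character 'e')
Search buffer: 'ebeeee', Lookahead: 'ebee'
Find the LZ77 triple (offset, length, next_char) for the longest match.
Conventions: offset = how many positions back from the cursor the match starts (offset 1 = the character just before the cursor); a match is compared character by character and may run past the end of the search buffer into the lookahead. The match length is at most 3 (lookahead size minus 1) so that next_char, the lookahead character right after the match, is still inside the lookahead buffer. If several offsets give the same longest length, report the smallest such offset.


Try each offset into the search buffer:
  offset=1 (pos 5, char 'e'): match length 1
  offset=2 (pos 4, char 'e'): match length 1
  offset=3 (pos 3, char 'e'): match length 1
  offset=4 (pos 2, char 'e'): match length 1
  offset=5 (pos 1, char 'b'): match length 0
  offset=6 (pos 0, char 'e'): match length 3
Longest match has length 3 at offset 6.
next_char = character at position 6 + 3 = 9 -> 'e'

Best match: offset=6, length=3 (matching 'ebe' starting at position 0)
LZ77 triple: (6, 3, 'e')


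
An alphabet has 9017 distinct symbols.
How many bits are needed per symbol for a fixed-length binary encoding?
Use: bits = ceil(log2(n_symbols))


log2(9017) = 13.1384
Bracket: 2^13 = 8192 < 9017 <= 2^14 = 16384
So ceil(log2(9017)) = 14

bits = ceil(log2(9017)) = ceil(13.1384) = 14 bits


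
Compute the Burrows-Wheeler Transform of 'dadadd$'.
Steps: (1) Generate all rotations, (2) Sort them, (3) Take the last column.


Rotations (sorted):
  0: $dadadd -> last char: d
  1: adadd$d -> last char: d
  2: add$dad -> last char: d
  3: d$dadad -> last char: d
  4: dadadd$ -> last char: $
  5: dadd$da -> last char: a
  6: dd$dada -> last char: a


BWT = dddd$aa


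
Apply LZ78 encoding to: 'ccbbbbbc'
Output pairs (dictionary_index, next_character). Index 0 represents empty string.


LZ78 encoding steps:
Dictionary: {0: ''}
Step 1: w='' (idx 0), next='c' -> output (0, 'c'), add 'c' as idx 1
Step 2: w='c' (idx 1), next='b' -> output (1, 'b'), add 'cb' as idx 2
Step 3: w='' (idx 0), next='b' -> output (0, 'b'), add 'b' as idx 3
Step 4: w='b' (idx 3), next='b' -> output (3, 'b'), add 'bb' as idx 4
Step 5: w='b' (idx 3), next='c' -> output (3, 'c'), add 'bc' as idx 5


Encoded: [(0, 'c'), (1, 'b'), (0, 'b'), (3, 'b'), (3, 'c')]


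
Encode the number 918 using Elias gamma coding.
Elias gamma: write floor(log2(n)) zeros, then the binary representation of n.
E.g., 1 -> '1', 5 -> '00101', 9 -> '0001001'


num_bits = floor(log2(918)) + 1 = 10
leading_zeros = num_bits - 1 = 9
binary(918) = 1110010110

Elias gamma(918) = '000000000' + '1110010110' = 0000000001110010110 (19 bits)


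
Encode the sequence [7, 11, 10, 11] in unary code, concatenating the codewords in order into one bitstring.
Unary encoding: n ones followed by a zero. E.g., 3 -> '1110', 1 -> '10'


Encode each number as n ones followed by a terminating 0:
  7 -> 11111110 (8 bits)
  11 -> 111111111110 (12 bits)
  10 -> 11111111110 (11 bits)
  11 -> 111111111110 (12 bits)
Total length = 8 + 12 + 11 + 12 = 43 bits.

Unary([7, 11, 10, 11]) = 1111111011111111111011111111110111111111110 (43 bits)


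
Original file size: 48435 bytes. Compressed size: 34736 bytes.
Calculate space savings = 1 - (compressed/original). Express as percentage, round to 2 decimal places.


ratio = compressed/original = 34736/48435 = 0.717167
savings = 1 - ratio = 1 - 0.717167 = 0.282833
as a percentage: 0.282833 * 100 = 28.28%

Space savings = 1 - 34736/48435 = 28.28%


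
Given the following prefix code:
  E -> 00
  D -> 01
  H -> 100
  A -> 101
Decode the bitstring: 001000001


Decoding step by step:
Bits 00 -> E
Bits 100 -> H
Bits 00 -> E
Bits 01 -> D


Decoded message: EHED


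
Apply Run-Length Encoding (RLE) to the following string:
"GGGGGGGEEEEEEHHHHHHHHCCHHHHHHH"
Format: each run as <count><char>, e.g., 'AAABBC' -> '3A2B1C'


Scanning runs left to right:
  i=0: run of 'G' x 7 -> '7G'
  i=7: run of 'E' x 6 -> '6E'
  i=13: run of 'H' x 8 -> '8H'
  i=21: run of 'C' x 2 -> '2C'
  i=23: run of 'H' x 7 -> '7H'

RLE = 7G6E8H2C7H


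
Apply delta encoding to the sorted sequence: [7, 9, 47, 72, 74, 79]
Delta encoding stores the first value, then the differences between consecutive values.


First value: 7
Deltas:
  9 - 7 = 2
  47 - 9 = 38
  72 - 47 = 25
  74 - 72 = 2
  79 - 74 = 5


Delta encoded: [7, 2, 38, 25, 2, 5]


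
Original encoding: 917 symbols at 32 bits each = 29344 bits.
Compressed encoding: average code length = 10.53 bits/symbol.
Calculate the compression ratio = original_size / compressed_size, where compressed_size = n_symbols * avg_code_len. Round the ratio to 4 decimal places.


original_size = n_symbols * orig_bits = 917 * 32 = 29344 bits
compressed_size = n_symbols * avg_code_len = 917 * 10.53 = 9656.01 bits
ratio = original_size / compressed_size = 29344 / 9656.01 = 3.0389

Compression ratio = 3.0389


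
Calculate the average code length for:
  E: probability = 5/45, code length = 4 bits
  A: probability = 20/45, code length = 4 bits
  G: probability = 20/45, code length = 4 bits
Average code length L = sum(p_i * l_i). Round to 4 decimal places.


Weighted contributions p_i * l_i:
  E: (5/45) * 4 = 20/45
  A: (20/45) * 4 = 80/45
  G: (20/45) * 4 = 80/45
Sum = (20 + 80 + 80)/45 = 180/45

L = 180/45 = 4.0000 bits/symbol


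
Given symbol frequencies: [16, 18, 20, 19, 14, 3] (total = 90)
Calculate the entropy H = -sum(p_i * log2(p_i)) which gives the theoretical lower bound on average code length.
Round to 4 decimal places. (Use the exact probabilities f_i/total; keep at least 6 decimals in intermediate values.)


Per-symbol terms -p_i * log2(p_i) with p_i = f_i/90:
  p = 16/90 = 0.177778: log2(p) = -2.491853, -p*log2(p) = 0.442996
  p = 18/90 = 0.200000: log2(p) = -2.321928, -p*log2(p) = 0.464386
  p = 20/90 = 0.222222: log2(p) = -2.169925, -p*log2(p) = 0.482206
  p = 19/90 = 0.211111: log2(p) = -2.243926, -p*log2(p) = 0.473718
  p = 14/90 = 0.155556: log2(p) = -2.684498, -p*log2(p) = 0.417589
  p = 3/90 = 0.033333: log2(p) = -4.906891, -p*log2(p) = 0.163563
H = 0.442996 + 0.464386 + 0.482206 + 0.473718 + 0.417589 + 0.163563 = 2.444458

H = 2.4445 bits/symbol


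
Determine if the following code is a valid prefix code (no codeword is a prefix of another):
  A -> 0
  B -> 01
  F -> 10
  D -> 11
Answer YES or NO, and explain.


Checking each pair (does one codeword prefix another?):
  A='0' vs B='01': prefix -- VIOLATION

NO -- this is NOT a valid prefix code. A (0) is a prefix of B (01).


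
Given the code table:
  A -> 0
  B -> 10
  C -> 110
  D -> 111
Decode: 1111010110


Decoding:
111 -> D
10 -> B
10 -> B
110 -> C


Result: DBBC


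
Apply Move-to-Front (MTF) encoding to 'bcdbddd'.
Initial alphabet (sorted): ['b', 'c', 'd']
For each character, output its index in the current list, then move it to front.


MTF encoding:
'b': index 0 in ['b', 'c', 'd'] -> ['b', 'c', 'd']
'c': index 1 in ['b', 'c', 'd'] -> ['c', 'b', 'd']
'd': index 2 in ['c', 'b', 'd'] -> ['d', 'c', 'b']
'b': index 2 in ['d', 'c', 'b'] -> ['b', 'd', 'c']
'd': index 1 in ['b', 'd', 'c'] -> ['d', 'b', 'c']
'd': index 0 in ['d', 'b', 'c'] -> ['d', 'b', 'c']
'd': index 0 in ['d', 'b', 'c'] -> ['d', 'b', 'c']


Output: [0, 1, 2, 2, 1, 0, 0]


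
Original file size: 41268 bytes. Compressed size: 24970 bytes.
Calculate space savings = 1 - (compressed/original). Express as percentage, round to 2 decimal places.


ratio = compressed/original = 24970/41268 = 0.605069
savings = 1 - ratio = 1 - 0.605069 = 0.394931
as a percentage: 0.394931 * 100 = 39.49%

Space savings = 1 - 24970/41268 = 39.49%


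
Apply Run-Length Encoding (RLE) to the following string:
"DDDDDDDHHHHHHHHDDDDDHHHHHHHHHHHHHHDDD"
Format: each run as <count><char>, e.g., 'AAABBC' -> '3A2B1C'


Scanning runs left to right:
  i=0: run of 'D' x 7 -> '7D'
  i=7: run of 'H' x 8 -> '8H'
  i=15: run of 'D' x 5 -> '5D'
  i=20: run of 'H' x 14 -> '14H'
  i=34: run of 'D' x 3 -> '3D'

RLE = 7D8H5D14H3D


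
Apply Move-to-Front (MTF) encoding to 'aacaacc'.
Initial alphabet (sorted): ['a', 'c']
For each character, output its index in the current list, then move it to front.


MTF encoding:
'a': index 0 in ['a', 'c'] -> ['a', 'c']
'a': index 0 in ['a', 'c'] -> ['a', 'c']
'c': index 1 in ['a', 'c'] -> ['c', 'a']
'a': index 1 in ['c', 'a'] -> ['a', 'c']
'a': index 0 in ['a', 'c'] -> ['a', 'c']
'c': index 1 in ['a', 'c'] -> ['c', 'a']
'c': index 0 in ['c', 'a'] -> ['c', 'a']


Output: [0, 0, 1, 1, 0, 1, 0]


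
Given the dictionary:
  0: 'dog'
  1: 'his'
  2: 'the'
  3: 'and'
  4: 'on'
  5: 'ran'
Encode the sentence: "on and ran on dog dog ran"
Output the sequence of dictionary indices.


Look up each word in the dictionary:
  'on' -> 4
  'and' -> 3
  'ran' -> 5
  'on' -> 4
  'dog' -> 0
  'dog' -> 0
  'ran' -> 5

Encoded: [4, 3, 5, 4, 0, 0, 5]


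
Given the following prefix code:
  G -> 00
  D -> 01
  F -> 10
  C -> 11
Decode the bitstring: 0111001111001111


Decoding step by step:
Bits 01 -> D
Bits 11 -> C
Bits 00 -> G
Bits 11 -> C
Bits 11 -> C
Bits 00 -> G
Bits 11 -> C
Bits 11 -> C


Decoded message: DCGCCGCC


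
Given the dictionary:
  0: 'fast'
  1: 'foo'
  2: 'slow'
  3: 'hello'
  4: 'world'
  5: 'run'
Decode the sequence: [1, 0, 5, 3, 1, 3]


Look up each index in the dictionary:
  1 -> 'foo'
  0 -> 'fast'
  5 -> 'run'
  3 -> 'hello'
  1 -> 'foo'
  3 -> 'hello'

Decoded: "foo fast run hello foo hello"


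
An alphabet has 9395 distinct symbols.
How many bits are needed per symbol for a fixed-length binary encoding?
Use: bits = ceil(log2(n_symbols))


log2(9395) = 13.1977
Bracket: 2^13 = 8192 < 9395 <= 2^14 = 16384
So ceil(log2(9395)) = 14

bits = ceil(log2(9395)) = ceil(13.1977) = 14 bits


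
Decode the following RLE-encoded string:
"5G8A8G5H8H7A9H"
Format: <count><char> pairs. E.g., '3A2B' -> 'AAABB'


Expanding each <count><char> pair:
  5G -> 'GGGGG'
  8A -> 'AAAAAAAA'
  8G -> 'GGGGGGGG'
  5H -> 'HHHHH'
  8H -> 'HHHHHHHH'
  7A -> 'AAAAAAA'
  9H -> 'HHHHHHHHH'

Decoded = GGGGGAAAAAAAAGGGGGGGGHHHHHHHHHHHHHAAAAAAAHHHHHHHHH


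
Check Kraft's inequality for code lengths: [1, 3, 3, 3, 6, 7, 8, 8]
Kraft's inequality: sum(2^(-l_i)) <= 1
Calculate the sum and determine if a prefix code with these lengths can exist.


Sum = 2^(-1) + 2^(-3) + 2^(-3) + 2^(-3) + 2^(-6) + 2^(-7) + 2^(-8) + 2^(-8)
    = 0.5 + 0.125 + 0.125 + 0.125 + 0.015625 + 0.0078125 + 0.00390625 + 0.00390625
    = 232/256 = 0.90625
Since 0.90625 <= 1, Kraft's inequality IS satisfied.
A prefix code with these lengths CAN exist.

Kraft sum = 0.90625. Satisfied.


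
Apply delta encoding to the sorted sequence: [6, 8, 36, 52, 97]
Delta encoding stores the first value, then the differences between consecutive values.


First value: 6
Deltas:
  8 - 6 = 2
  36 - 8 = 28
  52 - 36 = 16
  97 - 52 = 45


Delta encoded: [6, 2, 28, 16, 45]


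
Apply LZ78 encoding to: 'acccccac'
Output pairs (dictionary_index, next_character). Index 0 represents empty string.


LZ78 encoding steps:
Dictionary: {0: ''}
Step 1: w='' (idx 0), next='a' -> output (0, 'a'), add 'a' as idx 1
Step 2: w='' (idx 0), next='c' -> output (0, 'c'), add 'c' as idx 2
Step 3: w='c' (idx 2), next='c' -> output (2, 'c'), add 'cc' as idx 3
Step 4: w='cc' (idx 3), next='a' -> output (3, 'a'), add 'cca' as idx 4
Step 5: w='c' (idx 2), end of input -> output (2, '')


Encoded: [(0, 'a'), (0, 'c'), (2, 'c'), (3, 'a'), (2, '')]


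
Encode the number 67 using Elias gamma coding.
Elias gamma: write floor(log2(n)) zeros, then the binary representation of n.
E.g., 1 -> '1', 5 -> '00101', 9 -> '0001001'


num_bits = floor(log2(67)) + 1 = 7
leading_zeros = num_bits - 1 = 6
binary(67) = 1000011

Elias gamma(67) = '000000' + '1000011' = 0000001000011 (13 bits)


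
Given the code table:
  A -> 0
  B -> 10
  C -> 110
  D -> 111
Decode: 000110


Decoding:
0 -> A
0 -> A
0 -> A
110 -> C


Result: AAAC


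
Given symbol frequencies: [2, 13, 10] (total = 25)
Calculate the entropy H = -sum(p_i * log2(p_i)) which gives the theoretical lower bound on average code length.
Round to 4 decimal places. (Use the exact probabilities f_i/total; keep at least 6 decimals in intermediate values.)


Per-symbol terms -p_i * log2(p_i) with p_i = f_i/25:
  p = 2/25 = 0.080000: log2(p) = -3.643856, -p*log2(p) = 0.291508
  p = 13/25 = 0.520000: log2(p) = -0.943416, -p*log2(p) = 0.490577
  p = 10/25 = 0.400000: log2(p) = -1.321928, -p*log2(p) = 0.528771
H = 0.291508 + 0.490577 + 0.528771 = 1.310856

H = 1.3109 bits/symbol


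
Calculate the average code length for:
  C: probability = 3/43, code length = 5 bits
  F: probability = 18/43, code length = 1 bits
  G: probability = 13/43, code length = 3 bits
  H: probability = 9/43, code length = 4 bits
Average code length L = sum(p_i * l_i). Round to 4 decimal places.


Weighted contributions p_i * l_i:
  C: (3/43) * 5 = 15/43
  F: (18/43) * 1 = 18/43
  G: (13/43) * 3 = 39/43
  H: (9/43) * 4 = 36/43
Sum = (15 + 18 + 39 + 36)/43 = 108/43

L = 108/43 = 2.5116 bits/symbol


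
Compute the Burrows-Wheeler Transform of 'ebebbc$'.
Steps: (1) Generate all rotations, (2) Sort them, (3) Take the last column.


Rotations (sorted):
  0: $ebebbc -> last char: c
  1: bbc$ebe -> last char: e
  2: bc$ebeb -> last char: b
  3: bebbc$e -> last char: e
  4: c$ebebb -> last char: b
  5: ebbc$eb -> last char: b
  6: ebebbc$ -> last char: $


BWT = cebebb$


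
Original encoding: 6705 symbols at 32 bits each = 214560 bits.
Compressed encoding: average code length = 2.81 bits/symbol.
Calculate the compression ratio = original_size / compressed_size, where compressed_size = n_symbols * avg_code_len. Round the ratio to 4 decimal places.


original_size = n_symbols * orig_bits = 6705 * 32 = 214560 bits
compressed_size = n_symbols * avg_code_len = 6705 * 2.81 = 18841.05 bits
ratio = original_size / compressed_size = 214560 / 18841.05 = 11.3879

Compression ratio = 11.3879


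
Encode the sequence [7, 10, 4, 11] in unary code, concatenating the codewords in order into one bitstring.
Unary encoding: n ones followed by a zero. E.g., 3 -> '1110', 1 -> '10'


Encode each number as n ones followed by a terminating 0:
  7 -> 11111110 (8 bits)
  10 -> 11111111110 (11 bits)
  4 -> 11110 (5 bits)
  11 -> 111111111110 (12 bits)
Total length = 8 + 11 + 5 + 12 = 36 bits.

Unary([7, 10, 4, 11]) = 111111101111111111011110111111111110 (36 bits)


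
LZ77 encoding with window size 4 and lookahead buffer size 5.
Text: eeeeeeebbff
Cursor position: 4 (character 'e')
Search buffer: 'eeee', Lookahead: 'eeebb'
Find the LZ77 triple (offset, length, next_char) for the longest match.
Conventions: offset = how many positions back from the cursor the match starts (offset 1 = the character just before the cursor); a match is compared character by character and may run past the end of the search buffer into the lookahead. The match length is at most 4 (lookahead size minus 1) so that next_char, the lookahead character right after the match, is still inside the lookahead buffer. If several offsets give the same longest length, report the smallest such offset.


Try each offset into the search buffer:
  offset=1 (pos 3, char 'e'): match length 3
  offset=2 (pos 2, char 'e'): match length 3
  offset=3 (pos 1, char 'e'): match length 3
  offset=4 (pos 0, char 'e'): match length 3
Longest match has length 3, found at offsets 1, 2, 3, 4; take the smallest, offset 1.
next_char = character at position 4 + 3 = 7 -> 'b'

Best match: offset=1, length=3 (matching 'eee' starting at position 3)
LZ77 triple: (1, 3, 'b')


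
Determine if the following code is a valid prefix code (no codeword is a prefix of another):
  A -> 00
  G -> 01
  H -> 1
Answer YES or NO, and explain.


Checking each pair (does one codeword prefix another?):
  A='00' vs G='01': no prefix
  A='00' vs H='1': no prefix
  G='01' vs A='00': no prefix
  G='01' vs H='1': no prefix
  H='1' vs A='00': no prefix
  H='1' vs G='01': no prefix
No violation found over all pairs.

YES -- this is a valid prefix code. No codeword is a prefix of any other codeword.


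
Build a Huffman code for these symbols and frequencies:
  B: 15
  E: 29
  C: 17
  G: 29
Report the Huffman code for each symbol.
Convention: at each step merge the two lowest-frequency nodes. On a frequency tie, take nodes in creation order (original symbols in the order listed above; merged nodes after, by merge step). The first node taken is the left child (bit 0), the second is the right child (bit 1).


Huffman tree construction:
Step 1: Merge B(15) + C(17) = 32
Step 2: Merge E(29) + G(29) = 58
Step 3: Merge (B+C)(32) + (E+G)(58) = 90
Read each symbol's code off the tree from the root (left child = 0, right child = 1).

Codes:
  B: 00 (length 2)
  E: 10 (length 2)
  C: 01 (length 2)
  G: 11 (length 2)
Average code length: 180/90 = 2.0000 bits/symbol


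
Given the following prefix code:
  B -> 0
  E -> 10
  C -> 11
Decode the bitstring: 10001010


Decoding step by step:
Bits 10 -> E
Bits 0 -> B
Bits 0 -> B
Bits 10 -> E
Bits 10 -> E


Decoded message: EBBEE


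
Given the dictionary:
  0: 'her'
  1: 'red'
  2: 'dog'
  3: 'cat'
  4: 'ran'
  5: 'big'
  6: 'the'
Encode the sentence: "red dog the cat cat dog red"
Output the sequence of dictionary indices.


Look up each word in the dictionary:
  'red' -> 1
  'dog' -> 2
  'the' -> 6
  'cat' -> 3
  'cat' -> 3
  'dog' -> 2
  'red' -> 1

Encoded: [1, 2, 6, 3, 3, 2, 1]


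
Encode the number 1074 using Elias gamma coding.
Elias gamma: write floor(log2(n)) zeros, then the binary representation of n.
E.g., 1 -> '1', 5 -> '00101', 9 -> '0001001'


num_bits = floor(log2(1074)) + 1 = 11
leading_zeros = num_bits - 1 = 10
binary(1074) = 10000110010

Elias gamma(1074) = '0000000000' + '10000110010' = 000000000010000110010 (21 bits)


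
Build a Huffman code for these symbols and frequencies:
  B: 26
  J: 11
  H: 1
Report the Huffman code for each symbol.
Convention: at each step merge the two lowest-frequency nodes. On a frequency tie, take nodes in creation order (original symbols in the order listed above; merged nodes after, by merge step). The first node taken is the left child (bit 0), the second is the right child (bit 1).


Huffman tree construction:
Step 1: Merge H(1) + J(11) = 12
Step 2: Merge (H+J)(12) + B(26) = 38
Read each symbol's code off the tree from the root (left child = 0, right child = 1).

Codes:
  B: 1 (length 1)
  J: 01 (length 2)
  H: 00 (length 2)
Average code length: 50/38 = 1.3158 bits/symbol
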